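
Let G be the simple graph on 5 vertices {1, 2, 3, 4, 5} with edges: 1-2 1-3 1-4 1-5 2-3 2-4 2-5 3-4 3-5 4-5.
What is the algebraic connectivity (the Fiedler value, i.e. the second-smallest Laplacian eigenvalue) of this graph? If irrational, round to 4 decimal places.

5

With the vertex order [1, 2, 3, 4, 5], the degrees are [4, 4, 4, 4, 4], giving D = diag(4, 4, 4, 4, 4) and L = D - A. The sorted Laplacian eigenvalues are [0, 5, 5, 5, 5]; the algebraic connectivity is the second entry, 5. The largest eigenvalue, 5, is at most the vertex count 5.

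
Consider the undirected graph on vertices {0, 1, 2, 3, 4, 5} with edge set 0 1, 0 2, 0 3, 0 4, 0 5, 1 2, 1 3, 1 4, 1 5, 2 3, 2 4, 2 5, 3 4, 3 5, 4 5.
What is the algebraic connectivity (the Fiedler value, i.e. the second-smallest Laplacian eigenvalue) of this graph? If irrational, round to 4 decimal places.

Each diagonal entry of L is the vertex degree and each off-diagonal entry is -1 where an edge is present, 0 otherwise; in the order [0, 1, 2, 3, 4, 5] the diagonal is [5, 5, 5, 5, 5, 5]. Computing the eigenvalues of L and sorting gives [0, 6, 6, 6, 6, 6]. The Fiedler value lambda_2 = 6 is strictly positive, so the graph is connected.

6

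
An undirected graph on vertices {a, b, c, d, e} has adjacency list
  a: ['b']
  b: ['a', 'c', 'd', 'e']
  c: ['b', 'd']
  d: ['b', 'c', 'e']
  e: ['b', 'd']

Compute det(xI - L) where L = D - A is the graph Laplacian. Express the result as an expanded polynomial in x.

Each diagonal entry of L is the vertex degree and each off-diagonal entry is -1 where an edge is present, 0 otherwise; in the order [a, b, c, d, e] the diagonal is [1, 4, 2, 3, 2]. L has integer entries, so p(x) = det(xI - L) has integer coefficients. Expanding the determinant yields x^5 - 12x^4 + 49x^3 - 78x^2 + 40x. The constant term is 0 because L is singular (the all-ones vector lies in its kernel). There is one zero in the spectrum, matching the 1 component.

x^5 - 12x^4 + 49x^3 - 78x^2 + 40x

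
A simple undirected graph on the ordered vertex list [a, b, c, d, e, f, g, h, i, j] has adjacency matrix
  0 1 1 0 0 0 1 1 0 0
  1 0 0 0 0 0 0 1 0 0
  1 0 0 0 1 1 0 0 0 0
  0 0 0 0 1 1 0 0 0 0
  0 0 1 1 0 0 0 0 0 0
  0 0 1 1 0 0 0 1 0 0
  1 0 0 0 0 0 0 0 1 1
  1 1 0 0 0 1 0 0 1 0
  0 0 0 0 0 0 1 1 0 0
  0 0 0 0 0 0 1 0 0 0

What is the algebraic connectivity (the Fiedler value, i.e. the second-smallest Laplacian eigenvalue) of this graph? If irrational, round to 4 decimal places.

0.4252

Reading degrees in the order [a, b, c, d, e, f, g, h, i, j] gives [4, 2, 3, 2, 2, 3, 3, 4, 2, 1]; set D = diag(4, 2, 3, 2, 2, 3, 3, 4, 2, 1) and form L = D - A. The sorted Laplacian eigenvalues are [0, 0.4252, 0.9121, 1.6966, 2.2525, 2.4874, 3.2937, 4.3139, 4.5978, 6.0208]; the algebraic connectivity is the second entry, 0.4252. The eigenvalues sum to 26, which equals trace(L) = 2|E|.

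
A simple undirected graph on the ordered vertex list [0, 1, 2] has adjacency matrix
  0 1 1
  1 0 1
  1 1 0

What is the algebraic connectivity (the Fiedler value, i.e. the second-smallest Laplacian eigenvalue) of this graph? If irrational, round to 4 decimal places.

Reading degrees in the order [0, 1, 2] gives [2, 2, 2]; set D = diag(2, 2, 2) and form L = D - A. The sorted Laplacian eigenvalues are [0, 3, 3]; the algebraic connectivity is the second entry, 3. The eigenvalues sum to 6, which equals trace(L) = 2|E|.

3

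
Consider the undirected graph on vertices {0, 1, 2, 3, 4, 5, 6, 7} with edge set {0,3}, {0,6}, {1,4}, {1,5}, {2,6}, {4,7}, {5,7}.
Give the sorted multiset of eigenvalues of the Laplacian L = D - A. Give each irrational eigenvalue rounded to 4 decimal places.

[0, 0, 0.5858, 2, 2, 2, 3.4142, 4]

Each diagonal entry of L is the vertex degree and each off-diagonal entry is -1 where an edge is present, 0 otherwise; in the order [0, 1, 2, 3, 4, 5, 6, 7] the diagonal is [2, 2, 1, 1, 2, 2, 2, 2]. Since every row of L sums to 0, the all-ones vector is in the kernel and 0 is an eigenvalue. The 2 zero eigenvalues correspond to the 2 connected components. There are 2 zeros in the spectrum, matching the 2 components.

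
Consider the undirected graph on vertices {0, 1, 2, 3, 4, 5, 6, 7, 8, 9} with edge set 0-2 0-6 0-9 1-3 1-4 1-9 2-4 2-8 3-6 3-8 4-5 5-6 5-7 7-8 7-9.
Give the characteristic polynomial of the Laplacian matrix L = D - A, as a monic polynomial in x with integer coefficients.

x^10 - 30x^9 + 390x^8 - 2880x^7 + 13305x^6 - 39882x^5 + 77640x^4 - 94800x^3 + 66000x^2 - 20000x

Reading degrees in the order [0, 1, 2, 3, 4, 5, 6, 7, 8, 9] gives [3, 3, 3, 3, 3, 3, 3, 3, 3, 3]; set D = diag(3, 3, 3, 3, 3, 3, 3, 3, 3, 3) and form L = D - A. L has integer entries, so p(x) = det(xI - L) has integer coefficients. Expanding the determinant yields x^10 - 30x^9 + 390x^8 - 2880x^7 + 13305x^6 - 39882x^5 + 77640x^4 - 94800x^3 + 66000x^2 - 20000x. Since p(0) = det(-L) = 0, x divides p(x). The largest eigenvalue, 5, is at most the vertex count 10.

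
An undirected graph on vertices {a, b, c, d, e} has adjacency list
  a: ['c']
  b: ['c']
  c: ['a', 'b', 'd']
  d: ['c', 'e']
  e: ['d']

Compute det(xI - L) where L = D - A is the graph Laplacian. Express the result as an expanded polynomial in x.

With the vertex order [a, b, c, d, e], the degrees are [1, 1, 3, 2, 1], giving D = diag(1, 1, 3, 2, 1) and L = D - A. Computing det(xI - L) by cofactor expansion (or equivalently via sum-over-permutations) gives x^5 - 8x^4 + 20x^3 - 18x^2 + 5x. The constant term is 0 because L is singular (the all-ones vector lies in its kernel). The largest eigenvalue, 4.1701, is at most the vertex count 5.

x^5 - 8x^4 + 20x^3 - 18x^2 + 5x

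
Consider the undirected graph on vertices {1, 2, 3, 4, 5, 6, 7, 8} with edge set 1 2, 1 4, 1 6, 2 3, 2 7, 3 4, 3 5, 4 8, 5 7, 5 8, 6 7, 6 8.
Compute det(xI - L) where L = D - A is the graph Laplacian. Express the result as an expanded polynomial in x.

Each diagonal entry of L is the vertex degree and each off-diagonal entry is -1 where an edge is present, 0 otherwise; in the order [1, 2, 3, 4, 5, 6, 7, 8] the diagonal is [3, 3, 3, 3, 3, 3, 3, 3]. The eigenvalues of L are [0, 2, 2, 2, 4, 4, 4, 6]; the characteristic polynomial is the product of (x - lambda_i), which multiplies out to x^8 - 24x^7 + 240x^6 - 1296x^5 + 4080x^4 - 7488x^3 + 7424x^2 - 3072x. Since p(0) = det(-L) = 0, x divides p(x).

x^8 - 24x^7 + 240x^6 - 1296x^5 + 4080x^4 - 7488x^3 + 7424x^2 - 3072x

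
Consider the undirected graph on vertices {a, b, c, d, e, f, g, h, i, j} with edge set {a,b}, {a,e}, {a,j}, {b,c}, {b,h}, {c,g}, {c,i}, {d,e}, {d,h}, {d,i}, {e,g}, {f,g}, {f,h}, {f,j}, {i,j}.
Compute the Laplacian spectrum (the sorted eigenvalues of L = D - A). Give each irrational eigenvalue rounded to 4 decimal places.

[0, 2, 2, 2, 2, 2, 5, 5, 5, 5]

With the vertex order [a, b, c, d, e, f, g, h, i, j], the degrees are [3, 3, 3, 3, 3, 3, 3, 3, 3, 3], giving D = diag(3, 3, 3, 3, 3, 3, 3, 3, 3, 3) and L = D - A. Since every row of L sums to 0, the all-ones vector is in the kernel and 0 is an eigenvalue. The single zero eigenvalue shows the graph is connected.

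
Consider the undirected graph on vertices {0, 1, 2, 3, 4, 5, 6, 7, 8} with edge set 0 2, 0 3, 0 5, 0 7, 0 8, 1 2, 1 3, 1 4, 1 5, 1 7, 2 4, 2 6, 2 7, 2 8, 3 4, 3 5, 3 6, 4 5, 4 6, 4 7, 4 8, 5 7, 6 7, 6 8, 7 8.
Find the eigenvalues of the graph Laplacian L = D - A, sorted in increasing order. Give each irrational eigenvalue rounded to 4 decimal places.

With the vertex order [0, 1, 2, 3, 4, 5, 6, 7, 8], the degrees are [5, 5, 6, 5, 7, 5, 5, 7, 5], giving D = diag(5, 5, 6, 5, 7, 5, 5, 7, 5) and L = D - A. Diagonalising L (or applying a numerical eigensolver to the 9x9 matrix) gives the spectrum above. By the matrix-tree theorem the graph has (1/9) * product of the nonzero eigenvalues = 192164 spanning trees. There is one zero in the spectrum, matching the 1 component.

[0, 3.6466, 4.6277, 5.0482, 6, 6.4786, 7.4885, 8.0966, 8.6138]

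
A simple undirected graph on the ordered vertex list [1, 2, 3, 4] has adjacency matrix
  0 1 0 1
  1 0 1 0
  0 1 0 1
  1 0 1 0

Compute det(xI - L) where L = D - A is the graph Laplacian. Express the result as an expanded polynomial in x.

Reading degrees in the order [1, 2, 3, 4] gives [2, 2, 2, 2]; set D = diag(2, 2, 2, 2) and form L = D - A. L has integer entries, so p(x) = det(xI - L) has integer coefficients. Expanding the determinant yields x^4 - 8x^3 + 20x^2 - 16x. Since p(0) = det(-L) = 0, x divides p(x). By the matrix-tree theorem the graph has (1/4) * product of the nonzero eigenvalues = 4 spanning trees.

x^4 - 8x^3 + 20x^2 - 16x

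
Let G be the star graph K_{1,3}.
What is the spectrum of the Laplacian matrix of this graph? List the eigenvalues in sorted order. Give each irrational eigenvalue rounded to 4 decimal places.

[0, 1, 1, 4]

The graph has 4 vertices and degree multiset [3, 1, 1, 1]; D is the diagonal matrix of degrees and L = D - A. Since every row of L sums to 0, the all-ones vector is in the kernel and 0 is an eigenvalue. By the matrix-tree theorem the graph has (1/4) * product of the nonzero eigenvalues = 1 spanning tree.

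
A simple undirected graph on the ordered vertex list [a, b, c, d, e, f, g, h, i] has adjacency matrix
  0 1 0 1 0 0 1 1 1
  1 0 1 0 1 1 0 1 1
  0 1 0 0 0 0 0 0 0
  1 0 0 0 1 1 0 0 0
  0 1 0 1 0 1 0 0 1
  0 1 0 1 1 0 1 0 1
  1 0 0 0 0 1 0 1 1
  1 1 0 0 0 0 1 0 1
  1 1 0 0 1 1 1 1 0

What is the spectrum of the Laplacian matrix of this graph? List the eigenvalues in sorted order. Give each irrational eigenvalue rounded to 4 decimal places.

[0, 0.9369, 2.4052, 3.8247, 4.4501, 5.6873, 5.8420, 7.1885, 7.6653]

Each diagonal entry of L is the vertex degree and each off-diagonal entry is -1 where an edge is present, 0 otherwise; in the order [a, b, c, d, e, f, g, h, i] the diagonal is [5, 6, 1, 3, 4, 5, 4, 4, 6]. Diagonalising L (or applying a numerical eigensolver to the 9x9 matrix) gives the spectrum above. The single zero eigenvalue shows the graph is connected. The largest eigenvalue, 7.6653, is at most the vertex count 9.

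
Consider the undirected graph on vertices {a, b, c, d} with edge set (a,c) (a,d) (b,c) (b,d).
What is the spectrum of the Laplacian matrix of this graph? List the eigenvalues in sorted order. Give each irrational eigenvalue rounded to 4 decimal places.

[0, 2, 2, 4]

Each diagonal entry of L is the vertex degree and each off-diagonal entry is -1 where an edge is present, 0 otherwise; in the order [a, b, c, d] the diagonal is [2, 2, 2, 2]. L is symmetric positive semidefinite, so every eigenvalue is real and nonnegative. The largest eigenvalue, 4, is at most the vertex count 4. The eigenvalues sum to 8, which equals trace(L) = 2|E|.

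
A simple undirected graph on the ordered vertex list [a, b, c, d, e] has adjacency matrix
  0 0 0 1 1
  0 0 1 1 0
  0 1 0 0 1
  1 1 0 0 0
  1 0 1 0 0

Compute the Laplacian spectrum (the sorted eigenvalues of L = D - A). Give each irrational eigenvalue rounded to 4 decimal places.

[0, 1.3820, 1.3820, 3.6180, 3.6180]

With the vertex order [a, b, c, d, e], the degrees are [2, 2, 2, 2, 2], giving D = diag(2, 2, 2, 2, 2) and L = D - A. L is symmetric positive semidefinite, so every eigenvalue is real and nonnegative.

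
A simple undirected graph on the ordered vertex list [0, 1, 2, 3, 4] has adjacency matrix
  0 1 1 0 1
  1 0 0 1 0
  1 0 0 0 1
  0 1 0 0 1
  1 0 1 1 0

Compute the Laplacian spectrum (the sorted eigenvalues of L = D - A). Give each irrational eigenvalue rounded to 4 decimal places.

[0, 1.3820, 2.3820, 3.6180, 4.6180]

Reading degrees in the order [0, 1, 2, 3, 4] gives [3, 2, 2, 2, 3]; set D = diag(3, 2, 2, 2, 3) and form L = D - A. The multiplicity of 0 as a Laplacian eigenvalue equals the number of connected components. The single zero eigenvalue shows the graph is connected. By the matrix-tree theorem the graph has (1/5) * product of the nonzero eigenvalues = 11 spanning trees. The eigenvalues sum to 12, which equals trace(L) = 2|E|.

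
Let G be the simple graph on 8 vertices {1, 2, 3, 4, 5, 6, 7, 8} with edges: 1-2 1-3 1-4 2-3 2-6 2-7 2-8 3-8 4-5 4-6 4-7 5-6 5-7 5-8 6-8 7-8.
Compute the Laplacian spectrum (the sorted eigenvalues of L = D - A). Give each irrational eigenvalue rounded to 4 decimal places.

With the vertex order [1, 2, 3, 4, 5, 6, 7, 8], the degrees are [3, 5, 3, 4, 4, 4, 4, 5], giving D = diag(3, 5, 3, 4, 4, 4, 4, 5) and L = D - A. Diagonalising L (or applying a numerical eigensolver to the 8x8 matrix) gives the spectrum above. The single zero eigenvalue shows the graph is connected. By the matrix-tree theorem the graph has (1/8) * product of the nonzero eigenvalues = 3152 spanning trees. The eigenvalues sum to 32, which equals trace(L) = 2|E|.

[0, 1.9790, 3.1121, 4, 4.5763, 5.1686, 6.3635, 6.8006]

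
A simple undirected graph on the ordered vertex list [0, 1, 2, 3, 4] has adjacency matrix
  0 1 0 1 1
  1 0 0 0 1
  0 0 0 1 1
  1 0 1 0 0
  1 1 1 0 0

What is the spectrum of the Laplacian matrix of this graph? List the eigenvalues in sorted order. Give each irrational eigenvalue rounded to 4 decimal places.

[0, 1.3820, 2.3820, 3.6180, 4.6180]

Each diagonal entry of L is the vertex degree and each off-diagonal entry is -1 where an edge is present, 0 otherwise; in the order [0, 1, 2, 3, 4] the diagonal is [3, 2, 2, 2, 3]. The multiplicity of 0 as a Laplacian eigenvalue equals the number of connected components.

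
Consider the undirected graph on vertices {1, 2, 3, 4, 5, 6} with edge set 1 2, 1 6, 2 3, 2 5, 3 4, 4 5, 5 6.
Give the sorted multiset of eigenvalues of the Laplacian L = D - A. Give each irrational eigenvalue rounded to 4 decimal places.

Each diagonal entry of L is the vertex degree and each off-diagonal entry is -1 where an edge is present, 0 otherwise; in the order [1, 2, 3, 4, 5, 6] the diagonal is [2, 3, 2, 2, 3, 2]. Diagonalising L (or applying a numerical eigensolver to the 6x6 matrix) gives the spectrum above. The single zero eigenvalue shows the graph is connected. By the matrix-tree theorem the graph has (1/6) * product of the nonzero eigenvalues = 15 spanning trees.

[0, 1, 2, 3, 3, 5]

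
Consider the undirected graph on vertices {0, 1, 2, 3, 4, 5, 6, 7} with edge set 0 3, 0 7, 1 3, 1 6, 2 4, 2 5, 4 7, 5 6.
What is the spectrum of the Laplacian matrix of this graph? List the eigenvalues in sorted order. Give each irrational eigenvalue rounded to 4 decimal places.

[0, 0.5858, 0.5858, 2, 2, 3.4142, 3.4142, 4]

With the vertex order [0, 1, 2, 3, 4, 5, 6, 7], the degrees are [2, 2, 2, 2, 2, 2, 2, 2], giving D = diag(2, 2, 2, 2, 2, 2, 2, 2) and L = D - A. Diagonalising L (or applying a numerical eigensolver to the 8x8 matrix) gives the spectrum above. The single zero eigenvalue shows the graph is connected. The largest eigenvalue, 4, is at most the vertex count 8. There is one zero in the spectrum, matching the 1 component.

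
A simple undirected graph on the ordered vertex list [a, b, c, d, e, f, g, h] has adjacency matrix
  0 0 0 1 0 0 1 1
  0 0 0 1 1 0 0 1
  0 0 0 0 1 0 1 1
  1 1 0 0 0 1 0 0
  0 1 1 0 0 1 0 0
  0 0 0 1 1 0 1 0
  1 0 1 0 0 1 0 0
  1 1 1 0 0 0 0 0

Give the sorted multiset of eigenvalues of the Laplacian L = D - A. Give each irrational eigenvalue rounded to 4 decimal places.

Each diagonal entry of L is the vertex degree and each off-diagonal entry is -1 where an edge is present, 0 otherwise; in the order [a, b, c, d, e, f, g, h] the diagonal is [3, 3, 3, 3, 3, 3, 3, 3]. Since every row of L sums to 0, the all-ones vector is in the kernel and 0 is an eigenvalue. The single zero eigenvalue shows the graph is connected. The largest eigenvalue, 6, is at most the vertex count 8.

[0, 2, 2, 2, 4, 4, 4, 6]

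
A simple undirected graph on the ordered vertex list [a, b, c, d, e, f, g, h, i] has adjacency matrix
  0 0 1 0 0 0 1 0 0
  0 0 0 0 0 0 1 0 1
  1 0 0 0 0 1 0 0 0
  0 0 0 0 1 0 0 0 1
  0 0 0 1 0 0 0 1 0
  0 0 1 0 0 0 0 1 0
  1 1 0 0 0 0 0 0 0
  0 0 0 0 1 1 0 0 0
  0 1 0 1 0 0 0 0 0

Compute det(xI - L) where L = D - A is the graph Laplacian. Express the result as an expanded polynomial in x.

x^9 - 18x^8 + 135x^7 - 546x^6 + 1287x^5 - 1782x^4 + 1386x^3 - 540x^2 + 81x

Each diagonal entry of L is the vertex degree and each off-diagonal entry is -1 where an edge is present, 0 otherwise; in the order [a, b, c, d, e, f, g, h, i] the diagonal is [2, 2, 2, 2, 2, 2, 2, 2, 2]. Computing det(xI - L) by cofactor expansion (or equivalently via sum-over-permutations) gives x^9 - 18x^8 + 135x^7 - 546x^6 + 1287x^5 - 1782x^4 + 1386x^3 - 540x^2 + 81x. The coefficient of x^8 equals -trace(L) = -18, matching the sum of degrees. By the matrix-tree theorem the graph has (1/9) * product of the nonzero eigenvalues = 9 spanning trees.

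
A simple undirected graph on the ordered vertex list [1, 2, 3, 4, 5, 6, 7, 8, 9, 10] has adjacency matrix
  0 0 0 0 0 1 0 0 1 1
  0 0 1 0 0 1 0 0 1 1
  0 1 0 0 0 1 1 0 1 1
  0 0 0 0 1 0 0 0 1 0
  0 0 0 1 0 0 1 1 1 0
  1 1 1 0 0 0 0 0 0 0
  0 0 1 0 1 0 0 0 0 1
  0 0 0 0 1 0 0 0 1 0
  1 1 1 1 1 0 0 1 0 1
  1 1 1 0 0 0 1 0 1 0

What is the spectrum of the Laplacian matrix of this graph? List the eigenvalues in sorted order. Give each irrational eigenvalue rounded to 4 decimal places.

Each diagonal entry of L is the vertex degree and each off-diagonal entry is -1 where an edge is present, 0 otherwise; in the order [1, 2, 3, 4, 5, 6, 7, 8, 9, 10] the diagonal is [3, 4, 5, 2, 4, 3, 3, 2, 7, 5]. Since every row of L sums to 0, the all-ones vector is in the kernel and 0 is an eigenvalue. By the matrix-tree theorem the graph has (1/10) * product of the nonzero eigenvalues = 10052 spanning trees. The eigenvalues sum to 38, which equals trace(L) = 2|E|.

[0, 1.1419, 2, 2.3399, 3.1852, 3.8303, 4.9435, 5.8628, 6.4530, 8.2433]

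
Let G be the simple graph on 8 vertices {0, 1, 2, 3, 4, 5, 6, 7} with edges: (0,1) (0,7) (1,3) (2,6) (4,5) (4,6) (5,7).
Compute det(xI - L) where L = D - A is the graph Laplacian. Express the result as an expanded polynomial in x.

x^8 - 14x^7 + 78x^6 - 220x^5 + 330x^4 - 252x^3 + 84x^2 - 8x

Each diagonal entry of L is the vertex degree and each off-diagonal entry is -1 where an edge is present, 0 otherwise; in the order [0, 1, 2, 3, 4, 5, 6, 7] the diagonal is [2, 2, 1, 1, 2, 2, 2, 2]. Computing det(xI - L) by cofactor expansion (or equivalently via sum-over-permutations) gives x^8 - 14x^7 + 78x^6 - 220x^5 + 330x^4 - 252x^3 + 84x^2 - 8x. Since p(0) = det(-L) = 0, x divides p(x). There is one zero in the spectrum, matching the 1 component. The eigenvalues sum to 14, which equals trace(L) = 2|E|.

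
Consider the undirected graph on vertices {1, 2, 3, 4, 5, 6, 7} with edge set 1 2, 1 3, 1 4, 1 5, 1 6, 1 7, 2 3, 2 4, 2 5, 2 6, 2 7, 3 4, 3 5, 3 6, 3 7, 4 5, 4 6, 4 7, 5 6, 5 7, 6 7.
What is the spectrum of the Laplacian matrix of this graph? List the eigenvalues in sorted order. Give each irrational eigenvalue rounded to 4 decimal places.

Each diagonal entry of L is the vertex degree and each off-diagonal entry is -1 where an edge is present, 0 otherwise; in the order [1, 2, 3, 4, 5, 6, 7] the diagonal is [6, 6, 6, 6, 6, 6, 6]. Since every row of L sums to 0, the all-ones vector is in the kernel and 0 is an eigenvalue. The single zero eigenvalue shows the graph is connected.

[0, 7, 7, 7, 7, 7, 7]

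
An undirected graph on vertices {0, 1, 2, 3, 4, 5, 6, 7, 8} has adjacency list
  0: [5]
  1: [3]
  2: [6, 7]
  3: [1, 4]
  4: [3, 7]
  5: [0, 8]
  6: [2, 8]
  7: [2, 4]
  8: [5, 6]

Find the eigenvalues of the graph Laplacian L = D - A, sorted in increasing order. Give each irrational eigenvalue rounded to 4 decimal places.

Reading degrees in the order [0, 1, 2, 3, 4, 5, 6, 7, 8] gives [1, 1, 2, 2, 2, 2, 2, 2, 2]; set D = diag(1, 1, 2, 2, 2, 2, 2, 2, 2) and form L = D - A. Diagonalising L (or applying a numerical eigensolver to the 9x9 matrix) gives the spectrum above. There is one zero in the spectrum, matching the 1 component. By the matrix-tree theorem the graph has (1/9) * product of the nonzero eigenvalues = 1 spanning tree.

[0, 0.1206, 0.4679, 1, 1.6527, 2.3473, 3, 3.5321, 3.8794]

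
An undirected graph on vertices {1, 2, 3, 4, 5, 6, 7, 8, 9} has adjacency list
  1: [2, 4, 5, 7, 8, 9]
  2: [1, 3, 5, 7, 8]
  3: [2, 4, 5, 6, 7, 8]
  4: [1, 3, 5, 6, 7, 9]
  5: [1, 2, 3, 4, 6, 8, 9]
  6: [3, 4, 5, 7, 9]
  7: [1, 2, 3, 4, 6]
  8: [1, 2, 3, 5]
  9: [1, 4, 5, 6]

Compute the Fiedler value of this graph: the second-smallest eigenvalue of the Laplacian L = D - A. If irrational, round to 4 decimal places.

3.0325

Reading degrees in the order [1, 2, 3, 4, 5, 6, 7, 8, 9] gives [6, 5, 6, 6, 7, 5, 5, 4, 4]; set D = diag(6, 5, 6, 6, 7, 5, 5, 4, 4) and form L = D - A. The smallest Laplacian eigenvalue is always 0. The next one, lambda_2 = 3.0325, measures how hard the graph is to disconnect: larger values mean better connectivity.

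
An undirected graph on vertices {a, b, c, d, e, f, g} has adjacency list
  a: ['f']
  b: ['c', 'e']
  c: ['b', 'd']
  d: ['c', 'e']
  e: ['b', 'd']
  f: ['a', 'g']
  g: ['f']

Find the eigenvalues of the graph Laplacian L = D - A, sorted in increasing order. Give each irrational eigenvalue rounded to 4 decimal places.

With the vertex order [a, b, c, d, e, f, g], the degrees are [1, 2, 2, 2, 2, 2, 1], giving D = diag(1, 2, 2, 2, 2, 2, 1) and L = D - A. L is symmetric positive semidefinite, so every eigenvalue is real and nonnegative. The 2 zero eigenvalues correspond to the 2 connected components. The largest eigenvalue, 4, is at most the vertex count 7.

[0, 0, 1, 2, 2, 3, 4]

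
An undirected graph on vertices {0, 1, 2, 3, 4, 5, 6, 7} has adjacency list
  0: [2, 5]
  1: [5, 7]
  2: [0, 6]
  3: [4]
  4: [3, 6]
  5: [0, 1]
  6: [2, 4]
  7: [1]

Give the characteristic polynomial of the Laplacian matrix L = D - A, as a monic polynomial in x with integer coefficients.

Reading degrees in the order [0, 1, 2, 3, 4, 5, 6, 7] gives [2, 2, 2, 1, 2, 2, 2, 1]; set D = diag(2, 2, 2, 1, 2, 2, 2, 1) and form L = D - A. L has integer entries, so p(x) = det(xI - L) has integer coefficients. Expanding the determinant yields x^8 - 14x^7 + 78x^6 - 220x^5 + 330x^4 - 252x^3 + 84x^2 - 8x. The constant term is 0 because L is singular (the all-ones vector lies in its kernel).

x^8 - 14x^7 + 78x^6 - 220x^5 + 330x^4 - 252x^3 + 84x^2 - 8x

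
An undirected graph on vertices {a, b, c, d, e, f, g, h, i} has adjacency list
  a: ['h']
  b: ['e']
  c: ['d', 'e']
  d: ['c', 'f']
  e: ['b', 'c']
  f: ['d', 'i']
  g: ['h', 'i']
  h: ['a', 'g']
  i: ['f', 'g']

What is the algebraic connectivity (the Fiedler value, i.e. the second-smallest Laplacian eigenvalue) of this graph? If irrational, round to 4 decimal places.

With the vertex order [a, b, c, d, e, f, g, h, i], the degrees are [1, 1, 2, 2, 2, 2, 2, 2, 2], giving D = diag(1, 1, 2, 2, 2, 2, 2, 2, 2) and L = D - A. Computing the eigenvalues of L and sorting gives [0, 0.1206, 0.4679, 1, 1.6527, 2.3473, 3, 3.5321, 3.8794]. The Fiedler value lambda_2 = 0.1206 is strictly positive, so the graph is connected. There is one zero in the spectrum, matching the 1 component.

0.1206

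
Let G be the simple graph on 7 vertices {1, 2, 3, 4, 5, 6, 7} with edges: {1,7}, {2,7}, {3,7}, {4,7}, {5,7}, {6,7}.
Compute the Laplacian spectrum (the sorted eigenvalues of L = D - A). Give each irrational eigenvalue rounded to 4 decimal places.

Reading degrees in the order [1, 2, 3, 4, 5, 6, 7] gives [1, 1, 1, 1, 1, 1, 6]; set D = diag(1, 1, 1, 1, 1, 1, 6) and form L = D - A. The multiplicity of 0 as a Laplacian eigenvalue equals the number of connected components.

[0, 1, 1, 1, 1, 1, 7]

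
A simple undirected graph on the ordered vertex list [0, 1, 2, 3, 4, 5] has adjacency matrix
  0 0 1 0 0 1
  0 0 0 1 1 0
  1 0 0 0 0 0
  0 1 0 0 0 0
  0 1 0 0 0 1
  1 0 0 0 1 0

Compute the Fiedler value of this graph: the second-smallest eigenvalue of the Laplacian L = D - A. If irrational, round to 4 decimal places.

Each diagonal entry of L is the vertex degree and each off-diagonal entry is -1 where an edge is present, 0 otherwise; in the order [0, 1, 2, 3, 4, 5] the diagonal is [2, 2, 1, 1, 2, 2]. The sorted Laplacian eigenvalues are [0, 0.2679, 1, 2, 3, 3.7321]; the algebraic connectivity is the second entry, 0.2679. The eigenvalues sum to 10, which equals trace(L) = 2|E|.

0.2679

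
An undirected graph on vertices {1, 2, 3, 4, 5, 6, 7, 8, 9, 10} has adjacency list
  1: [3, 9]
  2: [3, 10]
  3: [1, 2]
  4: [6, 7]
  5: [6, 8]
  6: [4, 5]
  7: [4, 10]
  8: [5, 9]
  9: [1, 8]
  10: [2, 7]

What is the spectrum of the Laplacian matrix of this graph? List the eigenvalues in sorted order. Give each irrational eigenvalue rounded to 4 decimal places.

Each diagonal entry of L is the vertex degree and each off-diagonal entry is -1 where an edge is present, 0 otherwise; in the order [1, 2, 3, 4, 5, 6, 7, 8, 9, 10] the diagonal is [2, 2, 2, 2, 2, 2, 2, 2, 2, 2]. Since every row of L sums to 0, the all-ones vector is in the kernel and 0 is an eigenvalue. The largest eigenvalue, 4, is at most the vertex count 10.

[0, 0.3820, 0.3820, 1.3820, 1.3820, 2.6180, 2.6180, 3.6180, 3.6180, 4]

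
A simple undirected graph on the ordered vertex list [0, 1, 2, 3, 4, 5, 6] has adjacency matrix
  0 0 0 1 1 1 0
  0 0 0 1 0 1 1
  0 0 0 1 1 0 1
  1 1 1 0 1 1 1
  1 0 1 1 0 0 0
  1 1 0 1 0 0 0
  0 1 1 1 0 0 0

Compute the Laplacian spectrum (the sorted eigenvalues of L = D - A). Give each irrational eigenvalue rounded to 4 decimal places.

With the vertex order [0, 1, 2, 3, 4, 5, 6], the degrees are [3, 3, 3, 6, 3, 3, 3], giving D = diag(3, 3, 3, 6, 3, 3, 3) and L = D - A. L is symmetric positive semidefinite, so every eigenvalue is real and nonnegative. The single zero eigenvalue shows the graph is connected. The largest eigenvalue, 7, is at most the vertex count 7.

[0, 2, 2, 4, 4, 5, 7]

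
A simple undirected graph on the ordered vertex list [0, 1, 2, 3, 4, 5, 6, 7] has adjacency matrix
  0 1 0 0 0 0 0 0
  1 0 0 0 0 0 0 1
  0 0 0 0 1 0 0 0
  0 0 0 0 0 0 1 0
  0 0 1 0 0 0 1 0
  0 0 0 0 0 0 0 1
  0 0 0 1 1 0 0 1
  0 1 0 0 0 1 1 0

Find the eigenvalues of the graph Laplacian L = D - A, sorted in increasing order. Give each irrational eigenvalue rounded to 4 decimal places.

Each diagonal entry of L is the vertex degree and each off-diagonal entry is -1 where an edge is present, 0 otherwise; in the order [0, 1, 2, 3, 4, 5, 6, 7] the diagonal is [1, 2, 1, 1, 2, 1, 3, 3]. The multiplicity of 0 as a Laplacian eigenvalue equals the number of connected components. By the matrix-tree theorem the graph has (1/8) * product of the nonzero eigenvalues = 1 spanning tree. The largest eigenvalue, 4.6855, is at most the vertex count 8.

[0, 0.2509, 0.5858, 0.7287, 2, 2.3349, 3.4142, 4.6855]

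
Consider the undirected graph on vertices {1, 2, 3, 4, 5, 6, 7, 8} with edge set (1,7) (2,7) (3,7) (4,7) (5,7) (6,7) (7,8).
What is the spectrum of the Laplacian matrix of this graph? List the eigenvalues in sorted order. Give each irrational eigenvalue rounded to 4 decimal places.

[0, 1, 1, 1, 1, 1, 1, 8]

Each diagonal entry of L is the vertex degree and each off-diagonal entry is -1 where an edge is present, 0 otherwise; in the order [1, 2, 3, 4, 5, 6, 7, 8] the diagonal is [1, 1, 1, 1, 1, 1, 7, 1]. Diagonalising L (or applying a numerical eigensolver to the 8x8 matrix) gives the spectrum above.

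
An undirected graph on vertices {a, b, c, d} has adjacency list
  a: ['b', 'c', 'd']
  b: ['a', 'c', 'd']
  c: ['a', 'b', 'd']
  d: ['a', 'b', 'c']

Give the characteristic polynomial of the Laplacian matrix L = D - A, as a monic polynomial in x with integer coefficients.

With the vertex order [a, b, c, d], the degrees are [3, 3, 3, 3], giving D = diag(3, 3, 3, 3) and L = D - A. The eigenvalues of L are [0, 4, 4, 4]; the characteristic polynomial is the product of (x - lambda_i), which multiplies out to x^4 - 12x^3 + 48x^2 - 64x. Since p(0) = det(-L) = 0, x divides p(x). By the matrix-tree theorem the graph has (1/4) * product of the nonzero eigenvalues = 16 spanning trees. The eigenvalues sum to 12, which equals trace(L) = 2|E|.

x^4 - 12x^3 + 48x^2 - 64x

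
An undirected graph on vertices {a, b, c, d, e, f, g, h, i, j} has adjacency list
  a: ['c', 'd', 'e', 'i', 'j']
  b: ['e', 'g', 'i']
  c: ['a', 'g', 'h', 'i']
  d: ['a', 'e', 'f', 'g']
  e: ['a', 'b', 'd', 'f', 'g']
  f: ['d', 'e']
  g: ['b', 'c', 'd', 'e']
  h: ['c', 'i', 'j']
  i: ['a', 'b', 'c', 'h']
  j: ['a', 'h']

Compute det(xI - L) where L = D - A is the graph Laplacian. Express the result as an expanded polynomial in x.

Reading degrees in the order [a, b, c, d, e, f, g, h, i, j] gives [5, 3, 4, 4, 5, 2, 4, 3, 4, 2]; set D = diag(5, 3, 4, 4, 5, 2, 4, 3, 4, 2) and form L = D - A. Computing det(xI - L) by cofactor expansion (or equivalently via sum-over-permutations) gives x^10 - 36x^9 + 560x^8 - 4928x^7 + 26954x^6 - 94664x^5 + 212436x^4 - 291832x^3 + 220704x^2 - 69120x. The constant term is 0 because L is singular (the all-ones vector lies in its kernel). By the matrix-tree theorem the graph has (1/10) * product of the nonzero eigenvalues = 6912 spanning trees. The eigenvalues sum to 36, which equals trace(L) = 2|E|.

x^10 - 36x^9 + 560x^8 - 4928x^7 + 26954x^6 - 94664x^5 + 212436x^4 - 291832x^3 + 220704x^2 - 69120x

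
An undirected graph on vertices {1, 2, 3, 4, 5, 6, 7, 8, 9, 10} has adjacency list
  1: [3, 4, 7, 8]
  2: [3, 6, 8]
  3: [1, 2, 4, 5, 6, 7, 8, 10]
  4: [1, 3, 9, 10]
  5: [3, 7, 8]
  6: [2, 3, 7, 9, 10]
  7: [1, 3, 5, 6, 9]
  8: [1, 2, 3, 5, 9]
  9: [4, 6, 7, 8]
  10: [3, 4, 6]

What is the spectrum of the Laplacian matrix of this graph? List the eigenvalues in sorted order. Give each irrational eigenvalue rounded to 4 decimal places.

[0, 2.2376, 2.6278, 3.1758, 3.5879, 4.4153, 5.1495, 6.5536, 7.1026, 9.1498]

Reading degrees in the order [1, 2, 3, 4, 5, 6, 7, 8, 9, 10] gives [4, 3, 8, 4, 3, 5, 5, 5, 4, 3]; set D = diag(4, 3, 8, 4, 3, 5, 5, 5, 4, 3) and form L = D - A. The multiplicity of 0 as a Laplacian eigenvalue equals the number of connected components. There is one zero in the spectrum, matching the 1 component. By the matrix-tree theorem the graph has (1/10) * product of the nonzero eigenvalues = 64880 spanning trees.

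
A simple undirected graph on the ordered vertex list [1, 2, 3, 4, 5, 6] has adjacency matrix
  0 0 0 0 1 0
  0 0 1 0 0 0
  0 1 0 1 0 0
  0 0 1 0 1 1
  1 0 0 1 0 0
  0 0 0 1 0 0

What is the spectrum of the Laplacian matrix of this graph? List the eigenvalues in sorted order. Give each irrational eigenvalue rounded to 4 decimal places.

[0, 0.3820, 0.6972, 2, 2.6180, 4.3028]

Each diagonal entry of L is the vertex degree and each off-diagonal entry is -1 where an edge is present, 0 otherwise; in the order [1, 2, 3, 4, 5, 6] the diagonal is [1, 1, 2, 3, 2, 1]. The multiplicity of 0 as a Laplacian eigenvalue equals the number of connected components. By the matrix-tree theorem the graph has (1/6) * product of the nonzero eigenvalues = 1 spanning tree.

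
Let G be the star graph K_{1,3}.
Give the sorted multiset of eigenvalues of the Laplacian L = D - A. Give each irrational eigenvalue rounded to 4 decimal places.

[0, 1, 1, 4]

The graph has 4 vertices and degree multiset [3, 1, 1, 1]; D is the diagonal matrix of degrees and L = D - A. Since every row of L sums to 0, the all-ones vector is in the kernel and 0 is an eigenvalue. The single zero eigenvalue shows the graph is connected. By the matrix-tree theorem the graph has (1/4) * product of the nonzero eigenvalues = 1 spanning tree.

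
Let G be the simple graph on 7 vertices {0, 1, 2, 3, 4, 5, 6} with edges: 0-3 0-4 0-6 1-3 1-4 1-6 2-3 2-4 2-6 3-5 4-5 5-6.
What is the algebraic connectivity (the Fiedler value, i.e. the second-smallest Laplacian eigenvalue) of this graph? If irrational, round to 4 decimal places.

Each diagonal entry of L is the vertex degree and each off-diagonal entry is -1 where an edge is present, 0 otherwise; in the order [0, 1, 2, 3, 4, 5, 6] the diagonal is [3, 3, 3, 4, 4, 3, 4]. The smallest Laplacian eigenvalue is always 0. The next one, lambda_2 = 3, measures how hard the graph is to disconnect: larger values mean better connectivity. The eigenvalues sum to 24, which equals trace(L) = 2|E|.

3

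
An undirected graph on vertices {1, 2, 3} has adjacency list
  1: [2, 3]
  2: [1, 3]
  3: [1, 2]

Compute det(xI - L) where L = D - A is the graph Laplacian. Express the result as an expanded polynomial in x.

x^3 - 6x^2 + 9x

Each diagonal entry of L is the vertex degree and each off-diagonal entry is -1 where an edge is present, 0 otherwise; in the order [1, 2, 3] the diagonal is [2, 2, 2]. The eigenvalues of L are [0, 3, 3]; the characteristic polynomial is the product of (x - lambda_i), which multiplies out to x^3 - 6x^2 + 9x. The constant term is 0 because L is singular (the all-ones vector lies in its kernel). The largest eigenvalue, 3, is at most the vertex count 3.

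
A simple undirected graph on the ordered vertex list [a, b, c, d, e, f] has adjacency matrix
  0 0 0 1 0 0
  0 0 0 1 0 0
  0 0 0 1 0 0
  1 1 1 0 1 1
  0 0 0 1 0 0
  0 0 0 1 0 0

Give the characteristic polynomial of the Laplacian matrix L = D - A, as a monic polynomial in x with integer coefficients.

x^6 - 10x^5 + 30x^4 - 40x^3 + 25x^2 - 6x

Each diagonal entry of L is the vertex degree and each off-diagonal entry is -1 where an edge is present, 0 otherwise; in the order [a, b, c, d, e, f] the diagonal is [1, 1, 1, 5, 1, 1]. The eigenvalues of L are [0, 1, 1, 1, 1, 6]; the characteristic polynomial is the product of (x - lambda_i), which multiplies out to x^6 - 10x^5 + 30x^4 - 40x^3 + 25x^2 - 6x. Since p(0) = det(-L) = 0, x divides p(x).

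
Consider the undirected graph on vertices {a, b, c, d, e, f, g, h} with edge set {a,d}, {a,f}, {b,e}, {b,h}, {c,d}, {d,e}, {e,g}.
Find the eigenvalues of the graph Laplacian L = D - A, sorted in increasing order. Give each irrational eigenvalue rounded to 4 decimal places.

[0, 0.2509, 0.5858, 0.7287, 2, 2.3349, 3.4142, 4.6855]

Reading degrees in the order [a, b, c, d, e, f, g, h] gives [2, 2, 1, 3, 3, 1, 1, 1]; set D = diag(2, 2, 1, 3, 3, 1, 1, 1) and form L = D - A. Since every row of L sums to 0, the all-ones vector is in the kernel and 0 is an eigenvalue. The largest eigenvalue, 4.6855, is at most the vertex count 8.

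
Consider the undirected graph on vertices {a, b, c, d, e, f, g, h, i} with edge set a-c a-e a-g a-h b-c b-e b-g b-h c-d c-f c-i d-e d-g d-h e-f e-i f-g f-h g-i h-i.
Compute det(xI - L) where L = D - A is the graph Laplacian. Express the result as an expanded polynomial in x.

With the vertex order [a, b, c, d, e, f, g, h, i], the degrees are [4, 4, 5, 4, 5, 4, 5, 5, 4], giving D = diag(4, 4, 5, 4, 5, 4, 5, 5, 4) and L = D - A. The eigenvalues of L are [0, 4, 4, 4, 4, 5, 5, 5, 9]; the characteristic polynomial is the product of (x - lambda_i), which multiplies out to x^9 - 40x^8 + 690x^7 - 6720x^6 + 40485x^5 - 154704x^4 + 366560x^3 - 492800x^2 + 288000x. The coefficient of x^8 equals -trace(L) = -40, matching the sum of degrees.

x^9 - 40x^8 + 690x^7 - 6720x^6 + 40485x^5 - 154704x^4 + 366560x^3 - 492800x^2 + 288000x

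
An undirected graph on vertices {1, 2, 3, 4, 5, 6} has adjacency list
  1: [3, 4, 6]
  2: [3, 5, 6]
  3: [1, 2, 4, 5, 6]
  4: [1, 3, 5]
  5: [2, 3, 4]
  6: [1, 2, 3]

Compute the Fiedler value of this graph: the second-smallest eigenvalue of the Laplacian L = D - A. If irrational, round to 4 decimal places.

2.3820

Each diagonal entry of L is the vertex degree and each off-diagonal entry is -1 where an edge is present, 0 otherwise; in the order [1, 2, 3, 4, 5, 6] the diagonal is [3, 3, 5, 3, 3, 3]. Computing the eigenvalues of L and sorting gives [0, 2.3820, 2.3820, 4.6180, 4.6180, 6]. The Fiedler value lambda_2 = 2.3820 is strictly positive, so the graph is connected.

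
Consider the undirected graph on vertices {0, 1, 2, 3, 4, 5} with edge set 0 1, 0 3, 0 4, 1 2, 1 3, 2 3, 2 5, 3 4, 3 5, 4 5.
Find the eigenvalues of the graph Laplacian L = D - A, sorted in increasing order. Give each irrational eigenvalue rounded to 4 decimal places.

[0, 2.3820, 2.3820, 4.6180, 4.6180, 6]

Reading degrees in the order [0, 1, 2, 3, 4, 5] gives [3, 3, 3, 5, 3, 3]; set D = diag(3, 3, 3, 5, 3, 3) and form L = D - A. The multiplicity of 0 as a Laplacian eigenvalue equals the number of connected components. The largest eigenvalue, 6, is at most the vertex count 6. The eigenvalues sum to 20, which equals trace(L) = 2|E|.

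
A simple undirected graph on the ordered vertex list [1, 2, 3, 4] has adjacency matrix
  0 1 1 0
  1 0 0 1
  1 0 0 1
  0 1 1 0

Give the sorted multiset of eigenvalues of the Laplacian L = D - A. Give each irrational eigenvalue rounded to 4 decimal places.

[0, 2, 2, 4]

Each diagonal entry of L is the vertex degree and each off-diagonal entry is -1 where an edge is present, 0 otherwise; in the order [1, 2, 3, 4] the diagonal is [2, 2, 2, 2]. Since every row of L sums to 0, the all-ones vector is in the kernel and 0 is an eigenvalue. The eigenvalues sum to 8, which equals trace(L) = 2|E|.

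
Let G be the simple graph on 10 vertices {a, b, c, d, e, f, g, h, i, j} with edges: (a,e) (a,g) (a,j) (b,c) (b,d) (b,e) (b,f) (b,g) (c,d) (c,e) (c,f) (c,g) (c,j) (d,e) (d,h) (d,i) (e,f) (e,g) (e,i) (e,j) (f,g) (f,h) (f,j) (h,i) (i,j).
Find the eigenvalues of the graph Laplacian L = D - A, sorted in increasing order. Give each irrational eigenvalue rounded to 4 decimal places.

[0, 2.0827, 3.1056, 3.9551, 4.7795, 5.5420, 6.3850, 7.4682, 7.5888, 9.0932]

Reading degrees in the order [a, b, c, d, e, f, g, h, i, j] gives [3, 5, 6, 5, 8, 6, 5, 3, 4, 5]; set D = diag(3, 5, 6, 5, 8, 6, 5, 3, 4, 5) and form L = D - A. The multiplicity of 0 as a Laplacian eigenvalue equals the number of connected components. By the matrix-tree theorem the graph has (1/10) * product of the nonzero eigenvalues = 222963 spanning trees. There is one zero in the spectrum, matching the 1 component.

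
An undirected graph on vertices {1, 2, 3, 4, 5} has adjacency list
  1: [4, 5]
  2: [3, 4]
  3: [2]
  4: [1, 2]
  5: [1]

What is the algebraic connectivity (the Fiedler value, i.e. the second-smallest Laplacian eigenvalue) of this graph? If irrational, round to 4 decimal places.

Reading degrees in the order [1, 2, 3, 4, 5] gives [2, 2, 1, 2, 1]; set D = diag(2, 2, 1, 2, 1) and form L = D - A. The sorted Laplacian eigenvalues are [0, 0.3820, 1.3820, 2.6180, 3.6180]; the algebraic connectivity is the second entry, 0.3820. By the matrix-tree theorem the graph has (1/5) * product of the nonzero eigenvalues = 1 spanning tree.

0.3820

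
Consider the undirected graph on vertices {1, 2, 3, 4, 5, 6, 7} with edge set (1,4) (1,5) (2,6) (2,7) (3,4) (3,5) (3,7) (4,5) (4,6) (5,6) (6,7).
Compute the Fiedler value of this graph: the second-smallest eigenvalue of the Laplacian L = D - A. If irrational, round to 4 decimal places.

1.1153

Reading degrees in the order [1, 2, 3, 4, 5, 6, 7] gives [2, 2, 3, 4, 4, 4, 3]; set D = diag(2, 2, 3, 4, 4, 4, 3) and form L = D - A. The sorted Laplacian eigenvalues are [0, 1.1153, 2.3651, 3.5659, 4, 5, 5.9537]; the algebraic connectivity is the second entry, 1.1153. By the matrix-tree theorem the graph has (1/7) * product of the nonzero eigenvalues = 160 spanning trees. There is one zero in the spectrum, matching the 1 component.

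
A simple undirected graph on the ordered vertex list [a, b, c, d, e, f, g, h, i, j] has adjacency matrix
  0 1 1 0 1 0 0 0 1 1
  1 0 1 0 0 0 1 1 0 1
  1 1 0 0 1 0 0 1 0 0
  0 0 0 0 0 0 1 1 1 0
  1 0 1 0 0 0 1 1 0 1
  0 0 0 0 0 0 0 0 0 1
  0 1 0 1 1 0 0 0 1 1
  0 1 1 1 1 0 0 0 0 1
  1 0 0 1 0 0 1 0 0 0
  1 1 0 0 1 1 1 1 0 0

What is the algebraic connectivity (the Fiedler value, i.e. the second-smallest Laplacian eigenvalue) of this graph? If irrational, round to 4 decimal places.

0.9077

With the vertex order [a, b, c, d, e, f, g, h, i, j], the degrees are [5, 5, 4, 3, 5, 1, 5, 5, 3, 6], giving D = diag(5, 5, 4, 3, 5, 1, 5, 5, 3, 6) and L = D - A. Computing the eigenvalues of L and sorting gives [0, 0.9077, 2.0213, 3.3820, 4.3280, 5, 5.5484, 5.6180, 7.3369, 7.8578]. The Fiedler value lambda_2 = 0.9077 is strictly positive, so the graph is connected. The eigenvalues sum to 42, which equals trace(L) = 2|E|. There is one zero in the spectrum, matching the 1 component.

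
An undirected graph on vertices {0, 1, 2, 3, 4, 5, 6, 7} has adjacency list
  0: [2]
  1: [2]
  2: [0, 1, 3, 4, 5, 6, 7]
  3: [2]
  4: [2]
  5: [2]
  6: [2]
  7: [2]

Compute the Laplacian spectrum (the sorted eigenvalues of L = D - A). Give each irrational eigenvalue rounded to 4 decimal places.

[0, 1, 1, 1, 1, 1, 1, 8]

With the vertex order [0, 1, 2, 3, 4, 5, 6, 7], the degrees are [1, 1, 7, 1, 1, 1, 1, 1], giving D = diag(1, 1, 7, 1, 1, 1, 1, 1) and L = D - A. Diagonalising L (or applying a numerical eigensolver to the 8x8 matrix) gives the spectrum above. The single zero eigenvalue shows the graph is connected.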